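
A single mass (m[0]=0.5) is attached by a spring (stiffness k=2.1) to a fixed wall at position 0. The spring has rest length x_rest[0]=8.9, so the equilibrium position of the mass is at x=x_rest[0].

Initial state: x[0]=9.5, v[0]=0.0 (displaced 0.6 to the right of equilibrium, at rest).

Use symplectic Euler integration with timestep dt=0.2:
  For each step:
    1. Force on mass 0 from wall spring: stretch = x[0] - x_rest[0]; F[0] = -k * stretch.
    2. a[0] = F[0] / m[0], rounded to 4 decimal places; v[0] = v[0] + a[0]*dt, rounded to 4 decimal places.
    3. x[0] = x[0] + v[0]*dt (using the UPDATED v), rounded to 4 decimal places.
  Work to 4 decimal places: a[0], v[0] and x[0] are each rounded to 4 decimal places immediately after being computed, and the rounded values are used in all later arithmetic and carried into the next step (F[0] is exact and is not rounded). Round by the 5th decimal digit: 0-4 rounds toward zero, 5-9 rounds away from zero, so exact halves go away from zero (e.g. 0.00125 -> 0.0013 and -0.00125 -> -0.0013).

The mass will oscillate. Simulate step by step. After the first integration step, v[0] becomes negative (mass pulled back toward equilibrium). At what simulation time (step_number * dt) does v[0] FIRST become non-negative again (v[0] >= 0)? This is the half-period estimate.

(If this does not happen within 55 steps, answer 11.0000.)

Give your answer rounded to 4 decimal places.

Step 0: x=[9.5000] v=[0.0000]
Step 1: x=[9.3992] v=[-0.5040]
Step 2: x=[9.2145] v=[-0.9233]
Step 3: x=[8.9770] v=[-1.1875]
Step 4: x=[8.7266] v=[-1.2522]
Step 5: x=[8.5053] v=[-1.1065]
Step 6: x=[8.3503] v=[-0.7750]
Step 7: x=[8.2876] v=[-0.3133]
Step 8: x=[8.3278] v=[0.2011]
First v>=0 after going negative at step 8, time=1.6000

Answer: 1.6000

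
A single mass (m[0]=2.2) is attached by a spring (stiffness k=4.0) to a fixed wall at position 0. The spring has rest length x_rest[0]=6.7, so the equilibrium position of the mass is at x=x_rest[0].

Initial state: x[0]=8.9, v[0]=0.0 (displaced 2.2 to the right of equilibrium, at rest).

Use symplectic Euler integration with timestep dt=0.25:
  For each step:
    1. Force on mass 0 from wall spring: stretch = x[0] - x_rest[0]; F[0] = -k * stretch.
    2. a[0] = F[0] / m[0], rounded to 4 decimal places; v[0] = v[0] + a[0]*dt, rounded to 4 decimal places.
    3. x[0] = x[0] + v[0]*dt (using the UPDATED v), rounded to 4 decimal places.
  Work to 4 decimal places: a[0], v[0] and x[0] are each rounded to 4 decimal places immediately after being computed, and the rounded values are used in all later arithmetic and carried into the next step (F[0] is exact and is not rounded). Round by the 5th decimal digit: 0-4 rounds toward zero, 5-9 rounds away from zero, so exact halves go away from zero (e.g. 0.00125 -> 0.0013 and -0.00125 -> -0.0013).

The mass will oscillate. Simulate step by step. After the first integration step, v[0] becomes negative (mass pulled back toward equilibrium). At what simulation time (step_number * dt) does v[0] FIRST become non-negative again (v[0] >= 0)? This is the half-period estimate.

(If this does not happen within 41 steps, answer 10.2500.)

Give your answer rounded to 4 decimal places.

Step 0: x=[8.9000] v=[0.0000]
Step 1: x=[8.6500] v=[-1.0000]
Step 2: x=[8.1784] v=[-1.8864]
Step 3: x=[7.5388] v=[-2.5584]
Step 4: x=[6.8039] v=[-2.9397]
Step 5: x=[6.0572] v=[-2.9869]
Step 6: x=[5.3835] v=[-2.6947]
Step 7: x=[4.8594] v=[-2.0963]
Step 8: x=[4.5445] v=[-1.2597]
Step 9: x=[4.4745] v=[-0.2799]
Step 10: x=[4.6574] v=[0.7317]
First v>=0 after going negative at step 10, time=2.5000

Answer: 2.5000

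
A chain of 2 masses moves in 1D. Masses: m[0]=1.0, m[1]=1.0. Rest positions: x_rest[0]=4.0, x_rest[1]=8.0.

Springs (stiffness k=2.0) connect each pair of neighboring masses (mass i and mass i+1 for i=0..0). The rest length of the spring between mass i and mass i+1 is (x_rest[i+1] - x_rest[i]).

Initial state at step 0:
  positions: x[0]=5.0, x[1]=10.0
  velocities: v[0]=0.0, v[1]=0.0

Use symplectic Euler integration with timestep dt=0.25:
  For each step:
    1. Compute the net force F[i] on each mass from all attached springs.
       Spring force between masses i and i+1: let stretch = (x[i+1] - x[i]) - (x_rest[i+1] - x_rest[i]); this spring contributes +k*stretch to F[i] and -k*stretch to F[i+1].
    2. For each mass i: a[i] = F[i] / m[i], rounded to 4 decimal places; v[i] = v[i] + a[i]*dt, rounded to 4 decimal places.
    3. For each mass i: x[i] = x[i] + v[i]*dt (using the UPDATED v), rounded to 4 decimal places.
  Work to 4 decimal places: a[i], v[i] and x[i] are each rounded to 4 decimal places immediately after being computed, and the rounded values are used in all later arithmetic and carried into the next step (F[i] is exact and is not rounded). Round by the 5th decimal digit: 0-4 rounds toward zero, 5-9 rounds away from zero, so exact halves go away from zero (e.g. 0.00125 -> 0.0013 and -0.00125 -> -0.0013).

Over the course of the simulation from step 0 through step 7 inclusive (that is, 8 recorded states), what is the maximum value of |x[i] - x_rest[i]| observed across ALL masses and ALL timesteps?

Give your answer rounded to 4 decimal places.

Step 0: x=[5.0000 10.0000] v=[0.0000 0.0000]
Step 1: x=[5.1250 9.8750] v=[0.5000 -0.5000]
Step 2: x=[5.3438 9.6563] v=[0.8750 -0.8750]
Step 3: x=[5.6016 9.3985] v=[1.0313 -1.0313]
Step 4: x=[5.8341 9.1661] v=[0.9298 -0.9298]
Step 5: x=[5.9831 9.0172] v=[0.5958 -0.5958]
Step 6: x=[6.0113 8.9890] v=[0.1129 -0.1129]
Step 7: x=[5.9117 9.0886] v=[-0.3983 0.3983]
Max displacement = 2.0113

Answer: 2.0113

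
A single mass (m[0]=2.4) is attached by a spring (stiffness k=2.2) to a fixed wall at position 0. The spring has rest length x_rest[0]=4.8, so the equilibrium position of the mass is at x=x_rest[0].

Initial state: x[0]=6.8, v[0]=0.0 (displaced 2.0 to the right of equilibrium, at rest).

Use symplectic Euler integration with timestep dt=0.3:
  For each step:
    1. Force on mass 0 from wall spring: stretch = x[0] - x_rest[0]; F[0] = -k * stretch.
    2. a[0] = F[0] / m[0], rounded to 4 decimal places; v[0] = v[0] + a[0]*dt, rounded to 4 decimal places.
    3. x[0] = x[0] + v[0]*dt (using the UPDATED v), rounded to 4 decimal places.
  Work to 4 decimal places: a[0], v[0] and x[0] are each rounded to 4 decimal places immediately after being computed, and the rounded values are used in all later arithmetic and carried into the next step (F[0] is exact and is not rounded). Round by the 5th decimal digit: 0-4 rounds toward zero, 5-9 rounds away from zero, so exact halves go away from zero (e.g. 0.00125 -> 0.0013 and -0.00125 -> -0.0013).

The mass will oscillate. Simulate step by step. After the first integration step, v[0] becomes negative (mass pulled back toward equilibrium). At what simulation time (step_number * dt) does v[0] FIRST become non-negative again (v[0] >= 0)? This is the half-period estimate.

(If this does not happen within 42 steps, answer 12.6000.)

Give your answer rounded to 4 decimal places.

Answer: 3.3000

Derivation:
Step 0: x=[6.8000] v=[0.0000]
Step 1: x=[6.6350] v=[-0.5500]
Step 2: x=[6.3186] v=[-1.0546]
Step 3: x=[5.8769] v=[-1.4722]
Step 4: x=[5.3464] v=[-1.7684]
Step 5: x=[4.7708] v=[-1.9187]
Step 6: x=[4.1976] v=[-1.9107]
Step 7: x=[3.6741] v=[-1.7450]
Step 8: x=[3.2435] v=[-1.4354]
Step 9: x=[2.9413] v=[-1.0074]
Step 10: x=[2.7924] v=[-0.4963]
Step 11: x=[2.8091] v=[0.0558]
First v>=0 after going negative at step 11, time=3.3000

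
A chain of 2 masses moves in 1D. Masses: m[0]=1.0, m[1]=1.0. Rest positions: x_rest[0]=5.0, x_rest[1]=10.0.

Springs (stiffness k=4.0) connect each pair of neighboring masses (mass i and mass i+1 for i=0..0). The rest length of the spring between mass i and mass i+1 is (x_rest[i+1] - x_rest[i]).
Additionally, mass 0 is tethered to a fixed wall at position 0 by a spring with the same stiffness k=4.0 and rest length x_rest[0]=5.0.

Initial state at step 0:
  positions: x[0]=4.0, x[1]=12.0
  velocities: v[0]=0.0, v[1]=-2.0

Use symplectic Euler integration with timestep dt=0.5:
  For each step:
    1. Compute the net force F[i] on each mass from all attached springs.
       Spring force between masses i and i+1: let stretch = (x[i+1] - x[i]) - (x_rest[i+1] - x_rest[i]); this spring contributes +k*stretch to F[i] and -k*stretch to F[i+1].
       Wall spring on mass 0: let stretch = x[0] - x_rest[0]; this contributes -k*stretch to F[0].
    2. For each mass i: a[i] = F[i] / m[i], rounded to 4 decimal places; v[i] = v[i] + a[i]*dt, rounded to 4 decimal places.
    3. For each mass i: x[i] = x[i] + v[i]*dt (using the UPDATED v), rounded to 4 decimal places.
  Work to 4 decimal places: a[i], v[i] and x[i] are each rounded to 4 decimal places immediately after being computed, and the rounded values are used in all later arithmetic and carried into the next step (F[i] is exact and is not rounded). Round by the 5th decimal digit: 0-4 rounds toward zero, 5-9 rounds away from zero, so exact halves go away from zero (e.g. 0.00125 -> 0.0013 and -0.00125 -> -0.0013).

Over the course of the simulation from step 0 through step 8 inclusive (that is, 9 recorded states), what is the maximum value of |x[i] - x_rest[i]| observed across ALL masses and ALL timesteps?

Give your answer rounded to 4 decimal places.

Answer: 4.0000

Derivation:
Step 0: x=[4.0000 12.0000] v=[0.0000 -2.0000]
Step 1: x=[8.0000 8.0000] v=[8.0000 -8.0000]
Step 2: x=[4.0000 9.0000] v=[-8.0000 2.0000]
Step 3: x=[1.0000 10.0000] v=[-6.0000 2.0000]
Step 4: x=[6.0000 7.0000] v=[10.0000 -6.0000]
Step 5: x=[6.0000 8.0000] v=[0.0000 2.0000]
Step 6: x=[2.0000 12.0000] v=[-8.0000 8.0000]
Step 7: x=[6.0000 11.0000] v=[8.0000 -2.0000]
Step 8: x=[9.0000 10.0000] v=[6.0000 -2.0000]
Max displacement = 4.0000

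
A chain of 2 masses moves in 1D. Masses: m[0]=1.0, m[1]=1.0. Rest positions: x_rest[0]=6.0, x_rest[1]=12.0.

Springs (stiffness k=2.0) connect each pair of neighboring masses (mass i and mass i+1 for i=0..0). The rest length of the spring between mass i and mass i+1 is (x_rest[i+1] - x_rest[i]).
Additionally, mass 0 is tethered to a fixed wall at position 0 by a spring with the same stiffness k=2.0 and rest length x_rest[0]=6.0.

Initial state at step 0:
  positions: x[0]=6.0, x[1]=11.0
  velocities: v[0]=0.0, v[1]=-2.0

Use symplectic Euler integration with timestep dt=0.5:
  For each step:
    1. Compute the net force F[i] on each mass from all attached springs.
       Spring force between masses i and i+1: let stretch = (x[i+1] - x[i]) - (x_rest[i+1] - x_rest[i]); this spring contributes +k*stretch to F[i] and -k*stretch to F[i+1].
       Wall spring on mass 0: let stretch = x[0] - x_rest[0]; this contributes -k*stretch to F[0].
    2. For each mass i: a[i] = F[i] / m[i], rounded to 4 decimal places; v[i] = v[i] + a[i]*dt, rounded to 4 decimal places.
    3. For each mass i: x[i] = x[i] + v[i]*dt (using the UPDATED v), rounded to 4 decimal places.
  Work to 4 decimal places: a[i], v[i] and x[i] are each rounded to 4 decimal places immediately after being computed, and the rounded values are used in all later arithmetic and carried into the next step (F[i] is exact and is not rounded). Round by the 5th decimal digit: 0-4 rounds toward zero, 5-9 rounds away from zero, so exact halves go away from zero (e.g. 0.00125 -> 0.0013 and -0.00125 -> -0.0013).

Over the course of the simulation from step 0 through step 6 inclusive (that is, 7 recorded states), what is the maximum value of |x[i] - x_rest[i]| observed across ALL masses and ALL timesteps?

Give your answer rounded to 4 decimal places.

Step 0: x=[6.0000 11.0000] v=[0.0000 -2.0000]
Step 1: x=[5.5000 10.5000] v=[-1.0000 -1.0000]
Step 2: x=[4.7500 10.5000] v=[-1.5000 0.0000]
Step 3: x=[4.5000 10.6250] v=[-0.5000 0.2500]
Step 4: x=[5.0625 10.6875] v=[1.1250 0.1250]
Step 5: x=[5.9063 10.9375] v=[1.6875 0.5000]
Step 6: x=[6.3125 11.6719] v=[0.8124 1.4688]
Max displacement = 1.5000

Answer: 1.5000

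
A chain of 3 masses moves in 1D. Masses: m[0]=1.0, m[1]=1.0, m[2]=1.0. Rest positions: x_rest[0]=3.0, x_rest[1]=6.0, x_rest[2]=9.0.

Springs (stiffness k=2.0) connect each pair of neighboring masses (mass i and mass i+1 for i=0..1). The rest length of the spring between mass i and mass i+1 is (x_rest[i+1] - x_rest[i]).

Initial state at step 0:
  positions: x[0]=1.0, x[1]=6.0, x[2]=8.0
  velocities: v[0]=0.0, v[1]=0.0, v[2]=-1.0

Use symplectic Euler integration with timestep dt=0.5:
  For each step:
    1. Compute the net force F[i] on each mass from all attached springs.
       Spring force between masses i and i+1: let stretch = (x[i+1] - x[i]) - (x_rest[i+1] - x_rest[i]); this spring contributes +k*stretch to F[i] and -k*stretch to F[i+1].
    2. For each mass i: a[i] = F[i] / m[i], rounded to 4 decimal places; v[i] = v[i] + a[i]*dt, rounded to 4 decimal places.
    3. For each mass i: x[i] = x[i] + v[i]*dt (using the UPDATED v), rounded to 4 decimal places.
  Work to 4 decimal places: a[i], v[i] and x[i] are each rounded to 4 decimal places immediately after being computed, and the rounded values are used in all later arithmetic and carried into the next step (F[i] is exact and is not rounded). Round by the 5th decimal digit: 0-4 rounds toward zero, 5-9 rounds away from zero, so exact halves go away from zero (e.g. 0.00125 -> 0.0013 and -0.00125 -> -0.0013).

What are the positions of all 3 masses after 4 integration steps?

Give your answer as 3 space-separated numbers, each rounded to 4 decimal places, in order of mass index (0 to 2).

Step 0: x=[1.0000 6.0000 8.0000] v=[0.0000 0.0000 -1.0000]
Step 1: x=[2.0000 4.5000 8.0000] v=[2.0000 -3.0000 0.0000]
Step 2: x=[2.7500 3.5000 7.7500] v=[1.5000 -2.0000 -0.5000]
Step 3: x=[2.3750 4.2500 6.8750] v=[-0.7500 1.5000 -1.7500]
Step 4: x=[1.4375 5.3750 6.1875] v=[-1.8750 2.2500 -1.3750]

Answer: 1.4375 5.3750 6.1875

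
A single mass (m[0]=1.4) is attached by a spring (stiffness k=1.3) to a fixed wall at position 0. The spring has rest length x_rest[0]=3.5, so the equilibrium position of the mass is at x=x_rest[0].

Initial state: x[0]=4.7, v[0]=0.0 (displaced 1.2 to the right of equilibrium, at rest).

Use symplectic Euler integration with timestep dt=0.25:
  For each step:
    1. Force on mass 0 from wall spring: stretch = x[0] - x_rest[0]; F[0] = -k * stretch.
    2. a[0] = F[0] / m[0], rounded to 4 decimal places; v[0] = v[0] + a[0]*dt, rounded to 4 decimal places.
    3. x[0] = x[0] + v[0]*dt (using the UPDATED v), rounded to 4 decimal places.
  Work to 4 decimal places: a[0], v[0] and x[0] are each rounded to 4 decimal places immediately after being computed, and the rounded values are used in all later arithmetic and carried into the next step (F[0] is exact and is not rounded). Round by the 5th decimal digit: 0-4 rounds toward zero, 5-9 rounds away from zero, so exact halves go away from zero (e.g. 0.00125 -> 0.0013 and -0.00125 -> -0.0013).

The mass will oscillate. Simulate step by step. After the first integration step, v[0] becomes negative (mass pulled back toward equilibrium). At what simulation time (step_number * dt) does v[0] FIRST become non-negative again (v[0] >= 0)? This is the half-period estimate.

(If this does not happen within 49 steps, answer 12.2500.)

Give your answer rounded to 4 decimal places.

Answer: 3.5000

Derivation:
Step 0: x=[4.7000] v=[0.0000]
Step 1: x=[4.6304] v=[-0.2786]
Step 2: x=[4.4952] v=[-0.5410]
Step 3: x=[4.3022] v=[-0.7720]
Step 4: x=[4.0627] v=[-0.9582]
Step 5: x=[3.7905] v=[-1.0888]
Step 6: x=[3.5014] v=[-1.1563]
Step 7: x=[3.2123] v=[-1.1566]
Step 8: x=[2.9399] v=[-1.0898]
Step 9: x=[2.7000] v=[-0.9598]
Step 10: x=[2.5065] v=[-0.7741]
Step 11: x=[2.3706] v=[-0.5435]
Step 12: x=[2.3003] v=[-0.2813]
Step 13: x=[2.2996] v=[-0.0028]
Step 14: x=[2.3686] v=[0.2759]
First v>=0 after going negative at step 14, time=3.5000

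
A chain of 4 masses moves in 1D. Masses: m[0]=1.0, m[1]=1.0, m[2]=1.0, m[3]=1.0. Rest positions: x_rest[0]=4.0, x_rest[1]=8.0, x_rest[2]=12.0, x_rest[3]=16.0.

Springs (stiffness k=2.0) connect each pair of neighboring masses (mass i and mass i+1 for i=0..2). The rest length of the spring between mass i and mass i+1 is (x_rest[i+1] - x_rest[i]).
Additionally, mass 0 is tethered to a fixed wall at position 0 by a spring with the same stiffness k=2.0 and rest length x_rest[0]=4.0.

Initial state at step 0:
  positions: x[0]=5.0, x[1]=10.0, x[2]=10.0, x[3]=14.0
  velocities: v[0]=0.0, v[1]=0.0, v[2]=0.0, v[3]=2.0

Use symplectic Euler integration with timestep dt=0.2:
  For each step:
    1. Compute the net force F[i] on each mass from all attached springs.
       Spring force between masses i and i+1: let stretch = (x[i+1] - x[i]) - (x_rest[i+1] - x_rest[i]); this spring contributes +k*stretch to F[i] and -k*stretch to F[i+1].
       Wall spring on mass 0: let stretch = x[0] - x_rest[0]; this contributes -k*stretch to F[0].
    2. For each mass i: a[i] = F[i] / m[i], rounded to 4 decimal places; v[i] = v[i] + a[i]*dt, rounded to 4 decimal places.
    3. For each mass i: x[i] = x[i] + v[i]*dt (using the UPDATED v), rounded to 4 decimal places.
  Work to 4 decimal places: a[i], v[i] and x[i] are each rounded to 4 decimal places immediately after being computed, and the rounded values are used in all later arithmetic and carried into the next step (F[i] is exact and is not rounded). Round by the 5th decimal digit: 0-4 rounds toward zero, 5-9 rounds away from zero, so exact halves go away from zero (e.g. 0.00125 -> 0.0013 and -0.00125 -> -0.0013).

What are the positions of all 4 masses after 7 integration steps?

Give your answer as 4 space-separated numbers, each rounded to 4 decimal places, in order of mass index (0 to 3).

Step 0: x=[5.0000 10.0000 10.0000 14.0000] v=[0.0000 0.0000 0.0000 2.0000]
Step 1: x=[5.0000 9.6000 10.3200 14.4000] v=[0.0000 -2.0000 1.6000 2.0000]
Step 2: x=[4.9680 8.8896 10.9088 14.7936] v=[-0.1600 -3.5520 2.9440 1.9680]
Step 3: x=[4.8523 8.0270 11.6468 15.1964] v=[-0.5786 -4.3130 3.6902 2.0141]
Step 4: x=[4.6024 7.2000 12.3792 15.6353] v=[-1.2496 -4.1350 3.6621 2.1943]
Step 5: x=[4.1921 6.5795 12.9578 16.1337] v=[-2.0515 -3.1024 2.8929 2.4919]
Step 6: x=[3.6374 6.2783 13.2802 16.6980] v=[-2.7734 -1.5060 1.6119 2.8215]
Step 7: x=[3.0030 6.3260 13.3159 17.3089] v=[-3.1720 0.2384 0.1783 3.0544]

Answer: 3.0030 6.3260 13.3159 17.3089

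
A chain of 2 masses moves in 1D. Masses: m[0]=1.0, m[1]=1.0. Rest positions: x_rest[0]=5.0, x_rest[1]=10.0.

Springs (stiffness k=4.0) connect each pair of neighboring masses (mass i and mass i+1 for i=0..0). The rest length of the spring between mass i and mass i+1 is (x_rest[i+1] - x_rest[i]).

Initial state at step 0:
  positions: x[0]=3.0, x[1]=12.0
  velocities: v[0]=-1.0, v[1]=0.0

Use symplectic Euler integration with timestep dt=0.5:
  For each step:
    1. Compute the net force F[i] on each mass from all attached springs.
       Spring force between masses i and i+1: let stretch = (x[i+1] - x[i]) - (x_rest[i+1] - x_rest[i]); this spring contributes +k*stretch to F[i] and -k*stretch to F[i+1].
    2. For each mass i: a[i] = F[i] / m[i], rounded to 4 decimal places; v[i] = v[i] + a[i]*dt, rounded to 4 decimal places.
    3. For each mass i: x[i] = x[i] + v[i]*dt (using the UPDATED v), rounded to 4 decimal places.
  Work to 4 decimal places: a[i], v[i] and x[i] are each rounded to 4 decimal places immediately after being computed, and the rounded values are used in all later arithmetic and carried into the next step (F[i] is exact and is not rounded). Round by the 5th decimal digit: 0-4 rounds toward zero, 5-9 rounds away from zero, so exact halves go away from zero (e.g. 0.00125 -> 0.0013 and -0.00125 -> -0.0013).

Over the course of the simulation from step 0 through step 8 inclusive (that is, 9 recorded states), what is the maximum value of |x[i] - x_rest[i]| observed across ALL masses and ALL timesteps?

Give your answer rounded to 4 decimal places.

Step 0: x=[3.0000 12.0000] v=[-1.0000 0.0000]
Step 1: x=[6.5000 8.0000] v=[7.0000 -8.0000]
Step 2: x=[6.5000 7.5000] v=[0.0000 -1.0000]
Step 3: x=[2.5000 11.0000] v=[-8.0000 7.0000]
Step 4: x=[2.0000 11.0000] v=[-1.0000 0.0000]
Step 5: x=[5.5000 7.0000] v=[7.0000 -8.0000]
Step 6: x=[5.5000 6.5000] v=[0.0000 -1.0000]
Step 7: x=[1.5000 10.0000] v=[-8.0000 7.0000]
Step 8: x=[1.0000 10.0000] v=[-1.0000 0.0000]
Max displacement = 4.0000

Answer: 4.0000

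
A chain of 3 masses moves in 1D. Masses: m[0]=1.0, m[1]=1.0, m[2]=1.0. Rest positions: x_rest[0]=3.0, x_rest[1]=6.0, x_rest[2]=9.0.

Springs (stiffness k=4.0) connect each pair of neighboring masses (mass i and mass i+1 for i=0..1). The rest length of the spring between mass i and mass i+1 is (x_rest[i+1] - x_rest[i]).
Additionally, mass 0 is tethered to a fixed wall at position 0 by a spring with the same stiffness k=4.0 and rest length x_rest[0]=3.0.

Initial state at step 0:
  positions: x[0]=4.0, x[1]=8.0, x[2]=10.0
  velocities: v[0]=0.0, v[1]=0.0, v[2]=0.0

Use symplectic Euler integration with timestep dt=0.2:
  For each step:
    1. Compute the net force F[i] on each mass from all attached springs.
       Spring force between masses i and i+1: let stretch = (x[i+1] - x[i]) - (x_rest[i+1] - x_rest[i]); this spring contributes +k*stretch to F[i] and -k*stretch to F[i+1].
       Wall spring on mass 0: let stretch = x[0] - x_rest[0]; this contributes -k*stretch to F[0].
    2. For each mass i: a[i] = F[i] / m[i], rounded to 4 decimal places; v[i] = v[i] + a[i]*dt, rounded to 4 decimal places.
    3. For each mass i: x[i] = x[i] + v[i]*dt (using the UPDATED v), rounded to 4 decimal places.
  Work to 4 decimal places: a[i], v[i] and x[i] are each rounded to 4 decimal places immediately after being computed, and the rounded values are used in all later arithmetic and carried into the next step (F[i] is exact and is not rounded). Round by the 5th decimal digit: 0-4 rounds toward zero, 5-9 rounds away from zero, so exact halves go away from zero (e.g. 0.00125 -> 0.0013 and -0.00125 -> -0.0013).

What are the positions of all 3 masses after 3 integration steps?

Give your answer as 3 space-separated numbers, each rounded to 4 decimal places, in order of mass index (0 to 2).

Step 0: x=[4.0000 8.0000 10.0000] v=[0.0000 0.0000 0.0000]
Step 1: x=[4.0000 7.6800 10.1600] v=[0.0000 -1.6000 0.8000]
Step 2: x=[3.9488 7.1680 10.4032] v=[-0.2560 -2.5600 1.2160]
Step 3: x=[3.7809 6.6586 10.6088] v=[-0.8397 -2.5472 1.0278]

Answer: 3.7809 6.6586 10.6088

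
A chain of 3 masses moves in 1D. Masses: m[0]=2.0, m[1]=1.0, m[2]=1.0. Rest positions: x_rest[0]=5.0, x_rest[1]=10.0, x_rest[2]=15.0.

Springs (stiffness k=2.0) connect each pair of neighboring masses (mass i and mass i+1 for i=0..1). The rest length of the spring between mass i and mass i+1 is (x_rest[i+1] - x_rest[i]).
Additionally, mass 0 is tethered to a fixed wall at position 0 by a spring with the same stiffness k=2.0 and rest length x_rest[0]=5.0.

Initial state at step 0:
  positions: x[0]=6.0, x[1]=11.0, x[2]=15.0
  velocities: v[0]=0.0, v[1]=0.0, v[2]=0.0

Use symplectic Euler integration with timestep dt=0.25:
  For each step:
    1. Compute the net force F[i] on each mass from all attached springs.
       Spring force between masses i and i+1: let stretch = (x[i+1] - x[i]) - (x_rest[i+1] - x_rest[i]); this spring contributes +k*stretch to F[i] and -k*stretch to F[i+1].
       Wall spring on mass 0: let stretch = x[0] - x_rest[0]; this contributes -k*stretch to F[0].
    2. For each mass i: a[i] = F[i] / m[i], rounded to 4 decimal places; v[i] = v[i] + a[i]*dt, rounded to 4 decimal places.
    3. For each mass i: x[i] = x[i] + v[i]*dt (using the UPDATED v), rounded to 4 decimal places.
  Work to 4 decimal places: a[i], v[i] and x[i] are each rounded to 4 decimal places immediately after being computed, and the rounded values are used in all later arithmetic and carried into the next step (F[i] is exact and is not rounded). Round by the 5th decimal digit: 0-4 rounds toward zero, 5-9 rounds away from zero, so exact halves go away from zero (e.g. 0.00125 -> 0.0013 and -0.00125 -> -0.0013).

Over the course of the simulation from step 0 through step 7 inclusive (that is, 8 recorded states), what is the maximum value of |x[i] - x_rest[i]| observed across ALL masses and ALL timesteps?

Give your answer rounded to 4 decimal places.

Step 0: x=[6.0000 11.0000 15.0000] v=[0.0000 0.0000 0.0000]
Step 1: x=[5.9375 10.8750 15.1250] v=[-0.2500 -0.5000 0.5000]
Step 2: x=[5.8125 10.6641 15.3438] v=[-0.5000 -0.8438 0.8750]
Step 3: x=[5.6275 10.4317 15.6026] v=[-0.7402 -0.9298 1.0352]
Step 4: x=[5.3910 10.2451 15.8401] v=[-0.9460 -0.7465 0.9498]
Step 5: x=[5.1210 10.1511 16.0032] v=[-1.0802 -0.3761 0.6523]
Step 6: x=[4.8453 10.1598 16.0598] v=[-1.1029 0.0349 0.2263]
Step 7: x=[4.5989 10.2417 16.0039] v=[-0.9856 0.3277 -0.2237]
Max displacement = 1.0598

Answer: 1.0598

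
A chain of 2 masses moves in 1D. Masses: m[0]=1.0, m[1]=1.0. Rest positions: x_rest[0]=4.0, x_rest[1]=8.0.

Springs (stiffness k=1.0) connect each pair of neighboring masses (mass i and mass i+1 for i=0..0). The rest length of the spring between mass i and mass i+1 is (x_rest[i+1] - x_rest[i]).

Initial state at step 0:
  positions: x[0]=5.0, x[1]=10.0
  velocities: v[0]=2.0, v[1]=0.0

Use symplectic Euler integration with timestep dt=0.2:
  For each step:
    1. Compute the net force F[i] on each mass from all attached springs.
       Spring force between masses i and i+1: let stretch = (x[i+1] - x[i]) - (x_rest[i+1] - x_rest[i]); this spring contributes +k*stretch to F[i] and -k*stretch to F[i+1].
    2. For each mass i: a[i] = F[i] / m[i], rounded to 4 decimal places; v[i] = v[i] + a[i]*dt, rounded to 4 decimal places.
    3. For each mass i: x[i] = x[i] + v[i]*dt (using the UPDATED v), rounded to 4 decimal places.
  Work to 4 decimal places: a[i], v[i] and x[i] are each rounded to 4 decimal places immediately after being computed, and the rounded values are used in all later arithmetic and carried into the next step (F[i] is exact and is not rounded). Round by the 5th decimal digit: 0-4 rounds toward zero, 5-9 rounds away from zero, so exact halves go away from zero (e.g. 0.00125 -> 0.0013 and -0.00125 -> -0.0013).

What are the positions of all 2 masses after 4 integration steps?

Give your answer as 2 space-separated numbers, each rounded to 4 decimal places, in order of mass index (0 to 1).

Step 0: x=[5.0000 10.0000] v=[2.0000 0.0000]
Step 1: x=[5.4400 9.9600] v=[2.2000 -0.2000]
Step 2: x=[5.9008 9.8992] v=[2.3040 -0.3040]
Step 3: x=[6.3615 9.8385] v=[2.3037 -0.3037]
Step 4: x=[6.8013 9.7987] v=[2.1991 -0.1991]

Answer: 6.8013 9.7987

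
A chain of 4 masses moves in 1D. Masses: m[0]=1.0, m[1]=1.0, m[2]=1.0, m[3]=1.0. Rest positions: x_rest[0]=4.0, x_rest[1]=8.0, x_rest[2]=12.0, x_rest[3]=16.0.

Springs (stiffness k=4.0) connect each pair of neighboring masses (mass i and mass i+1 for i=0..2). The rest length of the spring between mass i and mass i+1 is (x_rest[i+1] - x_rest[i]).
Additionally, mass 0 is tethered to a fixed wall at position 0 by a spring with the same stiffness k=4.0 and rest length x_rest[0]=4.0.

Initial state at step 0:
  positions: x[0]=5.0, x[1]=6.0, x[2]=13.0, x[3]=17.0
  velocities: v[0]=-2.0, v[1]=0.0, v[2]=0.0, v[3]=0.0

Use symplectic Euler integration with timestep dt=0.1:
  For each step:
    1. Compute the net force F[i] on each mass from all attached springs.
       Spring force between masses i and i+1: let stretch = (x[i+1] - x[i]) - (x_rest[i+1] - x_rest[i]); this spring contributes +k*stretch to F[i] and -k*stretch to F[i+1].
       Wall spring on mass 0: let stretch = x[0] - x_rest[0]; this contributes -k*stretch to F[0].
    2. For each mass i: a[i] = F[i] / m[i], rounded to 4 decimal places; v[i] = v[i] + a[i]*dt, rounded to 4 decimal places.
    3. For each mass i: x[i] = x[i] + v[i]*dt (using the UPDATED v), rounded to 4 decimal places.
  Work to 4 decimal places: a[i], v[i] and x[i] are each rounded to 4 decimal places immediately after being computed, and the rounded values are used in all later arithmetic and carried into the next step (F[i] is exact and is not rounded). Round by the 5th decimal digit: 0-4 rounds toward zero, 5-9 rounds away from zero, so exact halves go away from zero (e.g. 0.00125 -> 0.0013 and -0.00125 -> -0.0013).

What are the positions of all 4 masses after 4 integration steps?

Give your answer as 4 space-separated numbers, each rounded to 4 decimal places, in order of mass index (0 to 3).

Step 0: x=[5.0000 6.0000 13.0000 17.0000] v=[-2.0000 0.0000 0.0000 0.0000]
Step 1: x=[4.6400 6.2400 12.8800 17.0000] v=[-3.6000 2.4000 -1.2000 0.0000]
Step 2: x=[4.1584 6.6816 12.6592 16.9952] v=[-4.8160 4.4160 -2.2080 -0.0480]
Step 3: x=[3.6114 7.2614 12.3727 16.9770] v=[-5.4701 5.7978 -2.8646 -0.1824]
Step 4: x=[3.0659 7.8996 12.0660 16.9346] v=[-5.4547 6.3823 -3.0674 -0.4241]

Answer: 3.0659 7.8996 12.0660 16.9346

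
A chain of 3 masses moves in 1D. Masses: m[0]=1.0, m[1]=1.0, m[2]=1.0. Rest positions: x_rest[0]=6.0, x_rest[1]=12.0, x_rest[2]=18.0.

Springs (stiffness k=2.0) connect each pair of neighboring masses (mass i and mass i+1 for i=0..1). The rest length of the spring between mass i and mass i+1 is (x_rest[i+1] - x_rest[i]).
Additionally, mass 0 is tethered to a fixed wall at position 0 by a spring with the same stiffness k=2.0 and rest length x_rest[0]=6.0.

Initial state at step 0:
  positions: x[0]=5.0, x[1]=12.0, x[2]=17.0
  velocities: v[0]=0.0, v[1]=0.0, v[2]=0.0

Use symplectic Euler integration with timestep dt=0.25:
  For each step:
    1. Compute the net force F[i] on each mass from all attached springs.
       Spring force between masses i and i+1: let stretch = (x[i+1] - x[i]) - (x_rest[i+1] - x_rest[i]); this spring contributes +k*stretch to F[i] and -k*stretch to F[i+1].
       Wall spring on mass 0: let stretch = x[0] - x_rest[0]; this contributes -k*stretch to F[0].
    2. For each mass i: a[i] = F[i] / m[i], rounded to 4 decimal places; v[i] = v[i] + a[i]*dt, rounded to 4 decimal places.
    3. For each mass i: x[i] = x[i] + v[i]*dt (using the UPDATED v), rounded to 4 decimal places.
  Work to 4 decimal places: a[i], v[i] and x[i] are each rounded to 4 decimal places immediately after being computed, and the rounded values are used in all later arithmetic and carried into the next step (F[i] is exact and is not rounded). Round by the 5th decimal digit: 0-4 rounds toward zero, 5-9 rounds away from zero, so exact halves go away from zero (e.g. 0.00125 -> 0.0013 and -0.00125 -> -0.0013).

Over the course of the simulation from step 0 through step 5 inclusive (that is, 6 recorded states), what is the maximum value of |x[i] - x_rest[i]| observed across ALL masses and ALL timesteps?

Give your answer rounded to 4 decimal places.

Answer: 1.1555

Derivation:
Step 0: x=[5.0000 12.0000 17.0000] v=[0.0000 0.0000 0.0000]
Step 1: x=[5.2500 11.7500 17.1250] v=[1.0000 -1.0000 0.5000]
Step 2: x=[5.6563 11.3594 17.3281] v=[1.6250 -1.5625 0.8125]
Step 3: x=[6.0684 11.0020 17.5352] v=[1.6484 -1.4297 0.8282]
Step 4: x=[6.3387 10.8445 17.6756] v=[1.0810 -0.6299 0.5616]
Step 5: x=[6.3799 10.9777 17.7121] v=[0.1646 0.5328 0.1461]
Max displacement = 1.1555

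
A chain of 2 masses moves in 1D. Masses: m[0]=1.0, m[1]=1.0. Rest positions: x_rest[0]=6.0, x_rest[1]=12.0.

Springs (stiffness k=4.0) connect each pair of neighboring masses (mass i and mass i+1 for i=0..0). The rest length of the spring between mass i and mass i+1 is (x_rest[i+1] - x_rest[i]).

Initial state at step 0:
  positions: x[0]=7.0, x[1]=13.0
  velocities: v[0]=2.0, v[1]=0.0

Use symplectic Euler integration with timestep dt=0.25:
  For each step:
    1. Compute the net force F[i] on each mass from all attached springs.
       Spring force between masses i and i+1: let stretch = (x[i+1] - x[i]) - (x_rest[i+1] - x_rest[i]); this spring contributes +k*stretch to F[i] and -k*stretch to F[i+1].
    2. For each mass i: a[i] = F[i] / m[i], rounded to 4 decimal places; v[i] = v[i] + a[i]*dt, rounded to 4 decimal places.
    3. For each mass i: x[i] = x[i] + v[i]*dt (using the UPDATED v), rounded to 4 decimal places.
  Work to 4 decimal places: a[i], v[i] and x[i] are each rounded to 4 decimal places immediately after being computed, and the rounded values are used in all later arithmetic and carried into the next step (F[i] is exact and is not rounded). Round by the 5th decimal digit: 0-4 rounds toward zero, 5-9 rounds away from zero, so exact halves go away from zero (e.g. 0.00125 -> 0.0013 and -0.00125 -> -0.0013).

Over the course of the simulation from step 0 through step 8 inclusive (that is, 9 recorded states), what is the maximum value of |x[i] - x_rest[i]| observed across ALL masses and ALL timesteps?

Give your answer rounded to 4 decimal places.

Answer: 3.1817

Derivation:
Step 0: x=[7.0000 13.0000] v=[2.0000 0.0000]
Step 1: x=[7.5000 13.0000] v=[2.0000 0.0000]
Step 2: x=[7.8750 13.1250] v=[1.5000 0.5000]
Step 3: x=[8.0625 13.4375] v=[0.7500 1.2500]
Step 4: x=[8.0938 13.9063] v=[0.1250 1.8750]
Step 5: x=[8.0782 14.4219] v=[-0.0625 2.0625]
Step 6: x=[8.1485 14.8516] v=[0.2812 1.7188]
Step 7: x=[8.3946 15.1055] v=[0.9843 1.0157]
Step 8: x=[8.8184 15.1817] v=[1.6952 0.3048]
Max displacement = 3.1817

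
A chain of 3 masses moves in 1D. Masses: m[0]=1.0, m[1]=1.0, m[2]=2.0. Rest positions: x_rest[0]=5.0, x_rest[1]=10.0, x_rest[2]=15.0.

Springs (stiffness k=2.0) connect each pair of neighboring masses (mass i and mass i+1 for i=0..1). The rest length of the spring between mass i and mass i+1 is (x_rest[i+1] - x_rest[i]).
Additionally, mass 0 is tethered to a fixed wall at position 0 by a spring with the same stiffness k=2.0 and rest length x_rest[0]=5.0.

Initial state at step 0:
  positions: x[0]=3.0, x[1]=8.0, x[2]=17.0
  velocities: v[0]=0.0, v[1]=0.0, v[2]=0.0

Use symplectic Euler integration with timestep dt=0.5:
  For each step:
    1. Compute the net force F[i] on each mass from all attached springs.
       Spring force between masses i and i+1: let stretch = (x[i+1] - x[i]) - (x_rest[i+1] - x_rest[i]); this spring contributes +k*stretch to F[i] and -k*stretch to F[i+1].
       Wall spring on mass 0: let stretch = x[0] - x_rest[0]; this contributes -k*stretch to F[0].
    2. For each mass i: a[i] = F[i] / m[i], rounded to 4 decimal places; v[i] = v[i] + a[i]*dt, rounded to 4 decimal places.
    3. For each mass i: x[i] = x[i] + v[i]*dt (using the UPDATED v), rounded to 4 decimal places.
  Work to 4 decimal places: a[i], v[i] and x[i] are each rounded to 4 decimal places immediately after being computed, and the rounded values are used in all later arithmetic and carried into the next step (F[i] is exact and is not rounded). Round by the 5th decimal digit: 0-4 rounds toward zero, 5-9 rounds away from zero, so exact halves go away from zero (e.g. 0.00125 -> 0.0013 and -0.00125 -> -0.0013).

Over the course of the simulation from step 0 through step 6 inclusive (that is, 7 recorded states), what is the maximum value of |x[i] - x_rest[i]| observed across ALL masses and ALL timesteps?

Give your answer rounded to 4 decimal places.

Step 0: x=[3.0000 8.0000 17.0000] v=[0.0000 0.0000 0.0000]
Step 1: x=[4.0000 10.0000 16.0000] v=[2.0000 4.0000 -2.0000]
Step 2: x=[6.0000 12.0000 14.7500] v=[4.0000 4.0000 -2.5000]
Step 3: x=[8.0000 12.3750 14.0625] v=[4.0000 0.7500 -1.3750]
Step 4: x=[8.1875 11.4063 14.2032] v=[0.3750 -1.9375 0.2813]
Step 5: x=[5.8907 10.2266 14.8947] v=[-4.5937 -2.3594 1.3829]
Step 6: x=[2.8165 9.2130 15.6692] v=[-6.1485 -2.0272 1.5489]
Max displacement = 3.1875

Answer: 3.1875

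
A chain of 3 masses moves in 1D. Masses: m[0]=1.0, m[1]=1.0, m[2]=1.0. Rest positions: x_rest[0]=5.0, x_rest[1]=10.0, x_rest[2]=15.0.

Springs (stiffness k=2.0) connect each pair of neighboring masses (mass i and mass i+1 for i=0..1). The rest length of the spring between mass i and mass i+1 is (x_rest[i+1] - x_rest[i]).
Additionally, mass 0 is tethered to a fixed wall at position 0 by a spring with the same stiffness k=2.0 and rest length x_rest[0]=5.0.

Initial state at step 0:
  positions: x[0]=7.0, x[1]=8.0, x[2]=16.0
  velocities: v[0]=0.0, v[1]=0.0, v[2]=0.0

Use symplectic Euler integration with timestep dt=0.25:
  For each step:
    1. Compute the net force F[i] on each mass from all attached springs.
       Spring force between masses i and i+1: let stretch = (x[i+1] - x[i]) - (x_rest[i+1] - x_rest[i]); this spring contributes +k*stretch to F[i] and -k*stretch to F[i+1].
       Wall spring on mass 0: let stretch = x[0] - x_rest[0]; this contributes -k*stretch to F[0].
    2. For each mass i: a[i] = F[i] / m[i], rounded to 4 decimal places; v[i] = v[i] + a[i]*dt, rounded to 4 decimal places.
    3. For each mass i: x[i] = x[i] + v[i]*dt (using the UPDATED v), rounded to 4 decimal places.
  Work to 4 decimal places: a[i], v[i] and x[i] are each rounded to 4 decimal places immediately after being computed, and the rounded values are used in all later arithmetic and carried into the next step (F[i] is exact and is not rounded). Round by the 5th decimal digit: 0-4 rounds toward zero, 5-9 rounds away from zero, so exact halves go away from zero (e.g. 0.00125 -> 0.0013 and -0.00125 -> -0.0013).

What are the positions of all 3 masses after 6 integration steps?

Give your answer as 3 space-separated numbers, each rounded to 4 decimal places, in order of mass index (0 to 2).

Step 0: x=[7.0000 8.0000 16.0000] v=[0.0000 0.0000 0.0000]
Step 1: x=[6.2500 8.8750 15.6250] v=[-3.0000 3.5000 -1.5000]
Step 2: x=[5.0469 10.2656 15.0313] v=[-4.8125 5.5625 -2.3750]
Step 3: x=[3.8653 11.5996 14.4668] v=[-4.7266 5.3360 -2.2579]
Step 4: x=[3.1673 12.3252 14.1689] v=[-2.7921 2.9025 -1.1915]
Step 5: x=[3.2181 12.1366 14.2656] v=[0.2032 -0.7546 0.3867]
Step 6: x=[3.9815 11.0993 14.7212] v=[3.0534 -4.1494 1.8222]

Answer: 3.9815 11.0993 14.7212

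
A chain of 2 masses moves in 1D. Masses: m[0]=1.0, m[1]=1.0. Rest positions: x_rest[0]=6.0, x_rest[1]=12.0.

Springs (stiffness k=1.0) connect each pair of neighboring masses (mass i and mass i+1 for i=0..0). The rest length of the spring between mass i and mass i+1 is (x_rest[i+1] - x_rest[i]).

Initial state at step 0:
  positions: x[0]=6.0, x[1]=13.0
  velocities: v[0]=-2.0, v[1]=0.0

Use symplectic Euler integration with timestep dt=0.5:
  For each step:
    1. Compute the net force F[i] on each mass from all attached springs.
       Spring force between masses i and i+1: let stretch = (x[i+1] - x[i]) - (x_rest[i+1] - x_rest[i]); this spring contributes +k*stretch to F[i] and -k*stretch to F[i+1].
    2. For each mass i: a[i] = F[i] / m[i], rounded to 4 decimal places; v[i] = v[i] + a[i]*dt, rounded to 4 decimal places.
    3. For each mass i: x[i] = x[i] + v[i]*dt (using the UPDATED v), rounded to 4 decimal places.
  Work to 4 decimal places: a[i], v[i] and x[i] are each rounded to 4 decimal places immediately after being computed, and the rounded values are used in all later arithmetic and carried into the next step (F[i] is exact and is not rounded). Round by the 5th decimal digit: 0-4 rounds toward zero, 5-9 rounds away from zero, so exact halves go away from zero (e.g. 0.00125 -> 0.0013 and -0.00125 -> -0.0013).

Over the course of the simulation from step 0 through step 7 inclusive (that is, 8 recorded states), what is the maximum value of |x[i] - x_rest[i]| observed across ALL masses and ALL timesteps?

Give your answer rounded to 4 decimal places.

Answer: 3.3633

Derivation:
Step 0: x=[6.0000 13.0000] v=[-2.0000 0.0000]
Step 1: x=[5.2500 12.7500] v=[-1.5000 -0.5000]
Step 2: x=[4.8750 12.1250] v=[-0.7500 -1.2500]
Step 3: x=[4.8125 11.1875] v=[-0.1250 -1.8750]
Step 4: x=[4.8438 10.1563] v=[0.0625 -2.0625]
Step 5: x=[4.7032 9.2969] v=[-0.2813 -1.7188]
Step 6: x=[4.2110 8.7891] v=[-0.9845 -1.0157]
Step 7: x=[3.3633 8.6367] v=[-1.6955 -0.3048]
Max displacement = 3.3633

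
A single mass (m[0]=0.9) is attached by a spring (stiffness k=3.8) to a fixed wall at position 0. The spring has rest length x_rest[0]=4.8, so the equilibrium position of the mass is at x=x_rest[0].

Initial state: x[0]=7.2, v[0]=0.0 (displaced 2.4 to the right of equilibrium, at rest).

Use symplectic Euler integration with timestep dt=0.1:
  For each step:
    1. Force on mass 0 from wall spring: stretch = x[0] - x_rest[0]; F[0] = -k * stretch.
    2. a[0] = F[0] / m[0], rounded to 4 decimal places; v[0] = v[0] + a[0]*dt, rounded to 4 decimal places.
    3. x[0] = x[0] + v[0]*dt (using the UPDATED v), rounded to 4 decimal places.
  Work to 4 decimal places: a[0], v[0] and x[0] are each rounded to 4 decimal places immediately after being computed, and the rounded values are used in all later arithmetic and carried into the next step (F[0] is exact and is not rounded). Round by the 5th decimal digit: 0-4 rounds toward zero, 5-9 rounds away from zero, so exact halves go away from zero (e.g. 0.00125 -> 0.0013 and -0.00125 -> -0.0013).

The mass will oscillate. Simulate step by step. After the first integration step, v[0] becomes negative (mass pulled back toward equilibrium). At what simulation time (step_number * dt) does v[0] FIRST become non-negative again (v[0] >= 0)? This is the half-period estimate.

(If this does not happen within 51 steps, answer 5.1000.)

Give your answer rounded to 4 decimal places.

Answer: 1.6000

Derivation:
Step 0: x=[7.2000] v=[0.0000]
Step 1: x=[7.0987] v=[-1.0133]
Step 2: x=[6.9003] v=[-1.9839]
Step 3: x=[6.6132] v=[-2.8707]
Step 4: x=[6.2496] v=[-3.6363]
Step 5: x=[5.8248] v=[-4.2484]
Step 6: x=[5.3567] v=[-4.6811]
Step 7: x=[4.8651] v=[-4.9162]
Step 8: x=[4.3707] v=[-4.9437]
Step 9: x=[3.8945] v=[-4.7624]
Step 10: x=[3.4565] v=[-4.3801]
Step 11: x=[3.0752] v=[-3.8128]
Step 12: x=[2.7667] v=[-3.0846]
Step 13: x=[2.5441] v=[-2.2261]
Step 14: x=[2.4167] v=[-1.2736]
Step 15: x=[2.3900] v=[-0.2673]
Step 16: x=[2.4650] v=[0.7503]
First v>=0 after going negative at step 16, time=1.6000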